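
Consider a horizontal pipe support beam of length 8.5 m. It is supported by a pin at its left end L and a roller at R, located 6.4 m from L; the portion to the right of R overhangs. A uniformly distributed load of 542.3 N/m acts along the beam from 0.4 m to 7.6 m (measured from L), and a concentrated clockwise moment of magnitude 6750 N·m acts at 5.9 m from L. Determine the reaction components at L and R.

Resultant of the distributed load: 542.3 × 7.2 = 3904.56 N at 4 m from L.
ΣM about L: R_y·6.4 − (542.3·7.2)·4 − 6750 = 0 → R_y = 22368.24/6.4 = 3495.04 ≈ 3495 N.
ΣF_y = 0: L_y + 3495.04 − 542.3·7.2 = 0 → L_y = 409.5 N.
ΣF_x = 0: no horizontal applied forces, so L_x = 0.

L_x = 0, L_y = 409.5 N, R_y = 3495 N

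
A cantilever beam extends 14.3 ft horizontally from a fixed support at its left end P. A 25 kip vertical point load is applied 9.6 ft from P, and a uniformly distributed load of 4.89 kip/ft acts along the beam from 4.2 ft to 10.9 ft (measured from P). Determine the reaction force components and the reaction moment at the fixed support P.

Resultant of the distributed load: 4.89 × 6.7 = 32.763 kip at 7.55 ft from P.
ΣF_x = 0: P_x = 0.
ΣF_y = 0: P_y − 25 − 4.89·6.7 = 0 → P_y = 57.76 kip.
ΣM about P: M_P − 25·9.6 − (4.89·6.7)·7.55 = 0 → M_P = 487.4 kip·ft.

P_x = 0, P_y = 57.76 kip, M_P = 487.4 kip·ft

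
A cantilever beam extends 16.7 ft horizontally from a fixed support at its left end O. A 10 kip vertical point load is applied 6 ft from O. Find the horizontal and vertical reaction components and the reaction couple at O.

ΣF_x = 0: O_x = 0.
ΣF_y = 0: O_y − 10 = 0 → O_y = 10.00 kip.
ΣM about O: M_O − 10·6 = 0 → M_O = 60.00 kip·ft.

O_x = 0, O_y = 10.00 kip, M_O = 60.00 kip·ft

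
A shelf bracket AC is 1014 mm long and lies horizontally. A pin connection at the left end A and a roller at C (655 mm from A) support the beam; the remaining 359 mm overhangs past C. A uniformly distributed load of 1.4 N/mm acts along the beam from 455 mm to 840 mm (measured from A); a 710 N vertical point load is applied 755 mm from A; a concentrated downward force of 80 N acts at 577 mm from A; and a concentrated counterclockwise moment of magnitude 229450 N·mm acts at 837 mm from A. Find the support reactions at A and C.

A_x = 0, A_y = 257.6 N, C_y = 1071 N

Resultant of the distributed load: 1.4 × 385 = 539 N at 647.5 mm from A.
ΣM about A: C_y·655 − (1.4·385)·647.5 − 710·755 − 80·577 + 229450 = 0 → C_y = 701762.5/655 = 1071.39 ≈ 1071 N.
ΣF_y = 0: A_y + 1071.39 − 1.4·385 − 710 − 80 = 0 → A_y = 257.6 N.
ΣF_x = 0: no horizontal applied forces, so A_x = 0.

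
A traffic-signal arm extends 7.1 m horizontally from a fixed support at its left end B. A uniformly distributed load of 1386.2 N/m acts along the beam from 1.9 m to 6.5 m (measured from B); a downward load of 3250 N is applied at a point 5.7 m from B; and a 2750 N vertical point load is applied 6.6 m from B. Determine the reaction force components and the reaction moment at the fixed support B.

B_x = 0, B_y = 12380 N, M_B = 63460 N·m

Resultant of the distributed load: 1386.2 × 4.6 = 6376.52 N at 4.2 m from B.
ΣF_x = 0: B_x = 0.
ΣF_y = 0: B_y − 1386.2·4.6 − 3250 − 2750 = 0 → B_y = 12380 N.
ΣM about B: M_B − (1386.2·4.6)·4.2 − 3250·5.7 − 2750·6.6 = 0 → M_B = 63460 N·m.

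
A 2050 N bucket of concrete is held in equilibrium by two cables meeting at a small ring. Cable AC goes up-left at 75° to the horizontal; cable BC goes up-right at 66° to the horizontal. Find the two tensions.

ΣF_x = 0: −T_AC·cos75° + T_BC·cos66° = 0 → T_BC = 0.636331·T_AC.
ΣF_y = 0: T_AC·sin75° + T_BC·sin66° = 2050.
Substitute: T_AC·(0.965926 + 0.636331·0.913545) = 2050 → T_AC = 1324.94 ≈ 1325 N.
Then T_BC = 0.636331 × 1324.94 = 843.1 N.

T_AC = 1325 N, T_BC = 843.1 N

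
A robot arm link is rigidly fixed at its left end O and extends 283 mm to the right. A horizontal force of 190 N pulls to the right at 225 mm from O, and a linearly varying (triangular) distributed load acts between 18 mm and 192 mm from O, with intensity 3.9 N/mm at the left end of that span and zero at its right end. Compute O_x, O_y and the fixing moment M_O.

Resultant of the triangular load: ½ × 3.9 × 174 = 339.3 N, acting at 76 mm from O (one-third of the span from the peak).
ΣF_x = 0: O_x + 190 = 0 → O_x = -190.0 N.
ΣF_y = 0: O_y − ½·3.9·174 = 0 → O_y = 339.3 N.
ΣM about O: M_O − (½·3.9·174)·76 = 0 → M_O = 25790 N·mm.

O_x = -190.0 N, O_y = 339.3 N, M_O = 25790 N·mm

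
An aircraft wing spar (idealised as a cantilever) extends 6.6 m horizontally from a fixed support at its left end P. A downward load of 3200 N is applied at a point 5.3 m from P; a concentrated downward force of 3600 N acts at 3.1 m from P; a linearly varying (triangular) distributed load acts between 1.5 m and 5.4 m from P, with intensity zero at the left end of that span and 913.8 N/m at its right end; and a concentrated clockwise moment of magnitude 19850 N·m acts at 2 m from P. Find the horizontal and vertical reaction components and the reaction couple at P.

P_x = 0, P_y = 8582 N, M_P = 55280 N·m

Resultant of the triangular load: ½ × 913.8 × 3.9 = 1781.91 N, acting at 4.1 m from P (one-third of the span from the peak).
ΣF_x = 0: P_x = 0.
ΣF_y = 0: P_y − 3200 − 3600 − ½·913.8·3.9 = 0 → P_y = 8582 N.
ΣM about P: M_P − 3200·5.3 − 3600·3.1 − (½·913.8·3.9)·4.1 − 19850 = 0 → M_P = 55280 N·m.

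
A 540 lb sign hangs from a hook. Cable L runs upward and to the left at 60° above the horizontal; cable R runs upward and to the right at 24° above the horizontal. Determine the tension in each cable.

T_L = 496.0 lb, T_R = 271.5 lb

ΣF_x = 0: −T_L·cos60° + T_R·cos24° = 0 → T_R = 0.547318·T_L.
ΣF_y = 0: T_L·sin60° + T_R·sin24° = 540.
Substitute: T_L·(0.866025 + 0.547318·0.406737) = 540 → T_L = 496.032 ≈ 496.0 lb.
Then T_R = 0.547318 × 496.032 = 271.5 lb.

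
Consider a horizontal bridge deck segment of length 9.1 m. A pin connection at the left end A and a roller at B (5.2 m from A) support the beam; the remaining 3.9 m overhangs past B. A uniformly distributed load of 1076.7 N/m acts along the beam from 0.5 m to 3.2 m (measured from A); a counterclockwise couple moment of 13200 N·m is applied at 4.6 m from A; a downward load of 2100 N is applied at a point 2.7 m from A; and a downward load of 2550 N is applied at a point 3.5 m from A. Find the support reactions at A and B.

Resultant of the distributed load: 1076.7 × 2.7 = 2907.09 N at 1.85 m from A.
Moments about A: B_y·5.2 − (1076.7·2.7)·1.85 + 13200 − 2100·2.7 − 2550·3.5 = 0 → B_y = 6773.1165/5.2 = 1302.52 ≈ 1303 N.
ΣF_y = 0: A_y + 1302.52 − 1076.7·2.7 − 2100 − 2550 = 0 → A_y = 6255 N.
ΣF_x = 0: no horizontal applied forces, so A_x = 0.

A_x = 0, A_y = 6255 N, B_y = 1303 N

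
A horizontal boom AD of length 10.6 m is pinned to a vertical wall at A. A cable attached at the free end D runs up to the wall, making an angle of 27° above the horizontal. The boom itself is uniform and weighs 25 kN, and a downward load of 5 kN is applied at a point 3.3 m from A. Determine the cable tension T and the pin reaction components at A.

T = 30.96 kN, A_x = 27.59 kN, A_y = 15.94 kN

ΣM about A: T·sin27°·10.6 − 25·5.3 − 5·3.3 = 0 → T = 149/(10.6·0.45399) = 30.9624 ≈ 30.96 kN.
ΣF_x = 0: A_x − T·cos27° = 0 → A_x = 30.9624 × 0.891007 = 27.59 kN.
ΣF_y = 0: A_y + T·sin27° − 25 − 5 = 0 → A_y = 30 − 30.9624 × 0.45399 = 15.94 kN.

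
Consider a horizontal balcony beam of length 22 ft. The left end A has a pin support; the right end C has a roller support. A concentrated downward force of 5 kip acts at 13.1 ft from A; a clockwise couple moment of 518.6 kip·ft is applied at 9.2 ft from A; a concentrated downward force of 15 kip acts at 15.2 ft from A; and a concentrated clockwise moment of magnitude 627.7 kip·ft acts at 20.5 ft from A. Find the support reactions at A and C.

ΣM about A: C_y·22 − 5·13.1 − 518.6 − 15·15.2 − 627.7 = 0 → C_y = 1439.8/22 = 65.4455 ≈ 65.45 kip.
ΣF_y = 0: A_y + 65.4455 − 5 − 15 = 0 → A_y = -45.45 kip.
ΣF_x = 0: no horizontal applied forces, so A_x = 0.

A_x = 0, A_y = -45.45 kip, C_y = 65.45 kip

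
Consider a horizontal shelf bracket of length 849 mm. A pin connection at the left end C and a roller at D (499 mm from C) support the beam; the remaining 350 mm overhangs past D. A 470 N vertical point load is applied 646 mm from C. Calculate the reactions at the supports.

C_x = 0, C_y = -138.5 N, D_y = 608.5 N

Moments about C: D_y·499 − 470·646 = 0 → D_y = 303620/499 = 608.457 ≈ 608.5 N.
ΣF_y = 0: C_y + 608.457 − 470 = 0 → C_y = -138.5 N.
ΣF_x = 0: no horizontal applied forces, so C_x = 0.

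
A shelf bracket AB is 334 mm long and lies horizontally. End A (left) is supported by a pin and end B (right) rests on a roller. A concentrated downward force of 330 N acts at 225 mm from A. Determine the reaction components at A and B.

ΣM about A: B_y·334 − 330·225 = 0 → B_y = 74250/334 = 222.305 ≈ 222.3 N.
ΣF_y = 0: A_y + 222.305 − 330 = 0 → A_y = 107.7 N.
ΣF_x = 0: no horizontal applied forces, so A_x = 0.

A_x = 0, A_y = 107.7 N, B_y = 222.3 N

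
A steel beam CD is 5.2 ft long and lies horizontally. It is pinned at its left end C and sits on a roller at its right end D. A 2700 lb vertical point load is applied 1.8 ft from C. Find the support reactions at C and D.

C_x = 0, C_y = 1765 lb, D_y = 934.6 lb

Moments about C: D_y·5.2 − 2700·1.8 = 0 → D_y = 4860/5.2 = 934.615 ≈ 934.6 lb.
ΣF_y = 0: C_y + 934.615 − 2700 = 0 → C_y = 1765 lb.
ΣF_x = 0: no horizontal applied forces, so C_x = 0.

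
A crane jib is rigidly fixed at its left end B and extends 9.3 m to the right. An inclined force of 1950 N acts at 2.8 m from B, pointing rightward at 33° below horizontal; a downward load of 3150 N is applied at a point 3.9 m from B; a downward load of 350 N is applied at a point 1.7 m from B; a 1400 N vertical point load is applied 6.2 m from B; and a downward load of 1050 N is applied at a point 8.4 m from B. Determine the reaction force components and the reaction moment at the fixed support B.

B_x = -1635 N, B_y = 7012 N, M_B = 33350 N·m

ΣF_x = 0: B_x + 1950·cos33° = 0 → B_x = -1635 N.
ΣF_y = 0: B_y − 1950·sin33° − 3150 − 350 − 1400 − 1050 = 0 → B_y = 7012 N.
ΣM about B: M_B − 1950·sin33°·2.8 − 3150·3.9 − 350·1.7 − 1400·6.2 − 1050·8.4 = 0 → M_B = 33350 N·m.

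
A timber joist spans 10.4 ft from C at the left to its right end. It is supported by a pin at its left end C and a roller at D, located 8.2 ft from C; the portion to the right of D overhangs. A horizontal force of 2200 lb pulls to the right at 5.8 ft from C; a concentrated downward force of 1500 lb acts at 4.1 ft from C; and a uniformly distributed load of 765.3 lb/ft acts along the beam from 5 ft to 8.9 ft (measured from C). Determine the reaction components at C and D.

Resultant of the distributed load: 765.3 × 3.9 = 2984.67 lb at 6.95 ft from C.
Taking moments about C: D_y·8.2 − 1500·4.1 − (765.3·3.9)·6.95 = 0 → D_y = 26893.4565/8.2 = 3279.69 ≈ 3280 lb.
ΣF_y = 0: C_y + 3279.69 − 1500 − 765.3·3.9 = 0 → C_y = 1205 lb.
ΣF_x = 0: C_x + 2200 = 0 → C_x = -2200 lb.

C_x = -2200 lb, C_y = 1205 lb, D_y = 3280 lb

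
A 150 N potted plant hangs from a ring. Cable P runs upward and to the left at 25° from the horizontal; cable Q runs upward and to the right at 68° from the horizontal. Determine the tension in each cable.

ΣF_x = 0: −T_P·cos25° + T_Q·cos68° = 0 → T_Q = 2.41936·T_P.
ΣF_y = 0: T_P·sin25° + T_Q·sin68° = 150.
Substitute: T_P·(0.422618 + 2.41936·0.927184) = 150 → T_P = 56.2681 ≈ 56.27 N.
Then T_Q = 2.41936 × 56.2681 = 136.1 N.

T_P = 56.27 N, T_Q = 136.1 N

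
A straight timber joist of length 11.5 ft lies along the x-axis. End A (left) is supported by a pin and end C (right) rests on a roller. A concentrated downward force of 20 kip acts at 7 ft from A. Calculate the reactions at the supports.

A_x = 0, A_y = 7.826 kip, C_y = 12.17 kip

Taking moments about A: C_y·11.5 − 20·7 = 0 → C_y = 140/11.5 = 12.1739 ≈ 12.17 kip.
ΣF_y = 0: A_y + 12.1739 − 20 = 0 → A_y = 7.826 kip.
ΣF_x = 0: no horizontal applied forces, so A_x = 0.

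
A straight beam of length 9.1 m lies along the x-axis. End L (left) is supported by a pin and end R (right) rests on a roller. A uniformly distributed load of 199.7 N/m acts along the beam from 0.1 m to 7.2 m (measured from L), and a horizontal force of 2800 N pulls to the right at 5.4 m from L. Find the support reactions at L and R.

L_x = -2800 N, L_y = 849.2 N, R_y = 568.7 N

Resultant of the distributed load: 199.7 × 7.1 = 1417.87 N at 3.65 m from L.
Moments about L: R_y·9.1 − (199.7·7.1)·3.65 = 0 → R_y = 5175.2255/9.1 = 568.706 ≈ 568.7 N.
ΣF_y = 0: L_y + 568.706 − 199.7·7.1 = 0 → L_y = 849.2 N.
ΣF_x = 0: L_x + 2800 = 0 → L_x = -2800 N.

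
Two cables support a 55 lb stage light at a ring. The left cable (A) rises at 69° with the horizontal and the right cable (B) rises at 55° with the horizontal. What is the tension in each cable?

ΣF_x = 0: −T_A·cos69° + T_B·cos55° = 0 → T_B = 0.624795·T_A.
ΣF_y = 0: T_A·sin69° + T_B·sin55° = 55.
Substitute: T_A·(0.93358 + 0.624795·0.819152) = 55 → T_A = 38.0522 ≈ 38.05 lb.
Then T_B = 0.624795 × 38.0522 = 23.77 lb.

T_A = 38.05 lb, T_B = 23.77 lb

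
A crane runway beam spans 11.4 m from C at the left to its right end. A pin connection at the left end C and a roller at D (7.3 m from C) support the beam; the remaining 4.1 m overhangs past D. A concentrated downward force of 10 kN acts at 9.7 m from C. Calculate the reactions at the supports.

C_x = 0, C_y = -3.288 kN, D_y = 13.29 kN

Taking moments about C: D_y·7.3 − 10·9.7 = 0 → D_y = 97/7.3 = 13.2877 ≈ 13.29 kN.
ΣF_y = 0: C_y + 13.2877 − 10 = 0 → C_y = -3.288 kN.
ΣF_x = 0: no horizontal applied forces, so C_x = 0.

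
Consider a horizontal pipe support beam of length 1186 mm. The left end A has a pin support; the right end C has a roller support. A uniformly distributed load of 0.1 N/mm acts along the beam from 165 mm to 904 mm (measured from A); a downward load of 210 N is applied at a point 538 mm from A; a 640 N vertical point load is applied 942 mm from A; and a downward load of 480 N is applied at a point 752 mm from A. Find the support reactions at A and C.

A_x = 0, A_y = 462.7 N, C_y = 941.2 N

Resultant of the distributed load: 0.1 × 739 = 73.9 N at 534.5 mm from A.
ΣM about A: C_y·1186 − (0.1·739)·534.5 − 210·538 − 640·942 − 480·752 = 0 → C_y = 1116319.55/1186 = 941.248 ≈ 941.2 N.
ΣF_y = 0: A_y + 941.248 − 0.1·739 − 210 − 640 − 480 = 0 → A_y = 462.7 N.
ΣF_x = 0: no horizontal applied forces, so A_x = 0.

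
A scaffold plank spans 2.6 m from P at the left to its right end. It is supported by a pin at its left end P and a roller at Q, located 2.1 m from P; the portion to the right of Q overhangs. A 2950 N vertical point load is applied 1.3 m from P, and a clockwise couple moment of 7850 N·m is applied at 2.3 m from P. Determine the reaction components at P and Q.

Taking moments about P: Q_y·2.1 − 2950·1.3 − 7850 = 0 → Q_y = 11685/2.1 = 5564.29 ≈ 5564 N.
ΣF_y = 0: P_y + 5564.29 − 2950 = 0 → P_y = -2614 N.
ΣF_x = 0: no horizontal applied forces, so P_x = 0.

P_x = 0, P_y = -2614 N, Q_y = 5564 N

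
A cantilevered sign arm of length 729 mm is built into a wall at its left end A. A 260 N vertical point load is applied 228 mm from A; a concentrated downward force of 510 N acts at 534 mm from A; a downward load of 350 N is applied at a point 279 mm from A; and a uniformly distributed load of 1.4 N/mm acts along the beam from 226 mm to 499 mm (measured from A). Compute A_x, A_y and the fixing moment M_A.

A_x = 0, A_y = 1502 N, M_A = 567800 N·mm

Resultant of the distributed load: 1.4 × 273 = 382.2 N at 362.5 mm from A.
ΣF_x = 0: A_x = 0.
ΣF_y = 0: A_y − 260 − 510 − 350 − 1.4·273 = 0 → A_y = 1502 N.
ΣM about A: M_A − 260·228 − 510·534 − 350·279 − (1.4·273)·362.5 = 0 → M_A = 567800 N·mm.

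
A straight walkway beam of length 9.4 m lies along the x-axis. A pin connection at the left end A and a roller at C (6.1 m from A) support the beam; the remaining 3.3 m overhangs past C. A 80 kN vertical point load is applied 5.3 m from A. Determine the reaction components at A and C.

A_x = 0, A_y = 10.49 kN, C_y = 69.51 kN

Moments about A: C_y·6.1 − 80·5.3 = 0 → C_y = 424/6.1 = 69.5082 ≈ 69.51 kN.
ΣF_y = 0: A_y + 69.5082 − 80 = 0 → A_y = 10.49 kN.
ΣF_x = 0: no horizontal applied forces, so A_x = 0.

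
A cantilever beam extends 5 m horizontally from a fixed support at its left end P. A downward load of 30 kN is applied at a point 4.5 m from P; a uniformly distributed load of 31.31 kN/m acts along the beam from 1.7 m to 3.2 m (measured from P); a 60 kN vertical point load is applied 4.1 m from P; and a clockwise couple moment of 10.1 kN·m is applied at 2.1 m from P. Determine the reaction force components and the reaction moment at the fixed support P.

P_x = 0, P_y = 137.0 kN, M_P = 506.2 kN·m

Resultant of the distributed load: 31.31 × 1.5 = 46.965 kN at 2.45 m from P.
ΣF_x = 0: P_x = 0.
ΣF_y = 0: P_y − 30 − 31.31·1.5 − 60 = 0 → P_y = 137.0 kN.
ΣM about P: M_P − 30·4.5 − (31.31·1.5)·2.45 − 60·4.1 − 10.1 = 0 → M_P = 506.2 kN·m.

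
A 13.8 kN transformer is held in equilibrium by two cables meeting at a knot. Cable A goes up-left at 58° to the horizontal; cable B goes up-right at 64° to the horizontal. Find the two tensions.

T_A = 7.133 kN, T_B = 8.623 kN

ΣF_x = 0: −T_A·cos58° + T_B·cos64° = 0 → T_B = 1.20884·T_A.
ΣF_y = 0: T_A·sin58° + T_B·sin64° = 13.8.
Substitute: T_A·(0.848048 + 1.20884·0.898794) = 13.8 → T_A = 7.13346 ≈ 7.133 kN.
Then T_B = 1.20884 × 7.13346 = 8.623 kN.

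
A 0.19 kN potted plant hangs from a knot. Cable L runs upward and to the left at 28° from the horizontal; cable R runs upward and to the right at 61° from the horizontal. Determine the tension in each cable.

ΣF_x = 0: −T_L·cos28° + T_R·cos61° = 0 → T_R = 1.82123·T_L.
ΣF_y = 0: T_L·sin28° + T_R·sin61° = 0.19.
Substitute: T_L·(0.469472 + 1.82123·0.87462) = 0.19 → T_L = 0.0921276 ≈ 0.09213 kN.
Then T_R = 1.82123 × 0.0921276 = 0.1678 kN.

T_L = 0.09213 kN, T_R = 0.1678 kN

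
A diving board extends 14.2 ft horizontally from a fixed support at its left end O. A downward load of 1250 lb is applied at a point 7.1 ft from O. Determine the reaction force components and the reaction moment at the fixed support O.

O_x = 0, O_y = 1250 lb, M_O = 8875 lb·ft

ΣF_x = 0: O_x = 0.
ΣF_y = 0: O_y − 1250 = 0 → O_y = 1250 lb.
ΣM about O: M_O − 1250·7.1 = 0 → M_O = 8875 lb·ft.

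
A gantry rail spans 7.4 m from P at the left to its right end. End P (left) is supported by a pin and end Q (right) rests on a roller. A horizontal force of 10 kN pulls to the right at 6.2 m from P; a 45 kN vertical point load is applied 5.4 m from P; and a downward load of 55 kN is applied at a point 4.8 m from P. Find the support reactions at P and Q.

P_x = -10.00 kN, P_y = 31.49 kN, Q_y = 68.51 kN

Moments about P: Q_y·7.4 − 45·5.4 − 55·4.8 = 0 → Q_y = 507/7.4 = 68.5135 ≈ 68.51 kN.
ΣF_y = 0: P_y + 68.5135 − 45 − 55 = 0 → P_y = 31.49 kN.
ΣF_x = 0: P_x + 10 = 0 → P_x = -10.00 kN.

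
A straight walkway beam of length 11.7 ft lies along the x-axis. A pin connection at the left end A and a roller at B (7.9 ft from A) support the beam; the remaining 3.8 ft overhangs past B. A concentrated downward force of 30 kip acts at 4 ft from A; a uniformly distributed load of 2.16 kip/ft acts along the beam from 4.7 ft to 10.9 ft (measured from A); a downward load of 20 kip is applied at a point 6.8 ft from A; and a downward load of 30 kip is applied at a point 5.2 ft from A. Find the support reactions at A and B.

Resultant of the distributed load: 2.16 × 6.2 = 13.392 kip at 7.8 ft from A.
Taking moments about A: B_y·7.9 − 30·4 − (2.16·6.2)·7.8 − 20·6.8 − 30·5.2 = 0 → B_y = 516.4576/7.9 = 65.3744 ≈ 65.37 kip.
ΣF_y = 0: A_y + 65.3744 − 30 − 2.16·6.2 − 20 − 30 = 0 → A_y = 28.02 kip.
ΣF_x = 0: no horizontal applied forces, so A_x = 0.

A_x = 0, A_y = 28.02 kip, B_y = 65.37 kip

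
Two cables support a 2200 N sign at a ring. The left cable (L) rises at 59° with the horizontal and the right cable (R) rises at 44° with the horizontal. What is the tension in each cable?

T_L = 1624 N, T_R = 1163 N

ΣF_x = 0: −T_L·cos59° + T_R·cos44° = 0 → T_R = 0.715987·T_L.
ΣF_y = 0: T_L·sin59° + T_R·sin44° = 2200.
Substitute: T_L·(0.857167 + 0.715987·0.694658) = 2200 → T_L = 1624.18 ≈ 1624 N.
Then T_R = 0.715987 × 1624.18 = 1163 N.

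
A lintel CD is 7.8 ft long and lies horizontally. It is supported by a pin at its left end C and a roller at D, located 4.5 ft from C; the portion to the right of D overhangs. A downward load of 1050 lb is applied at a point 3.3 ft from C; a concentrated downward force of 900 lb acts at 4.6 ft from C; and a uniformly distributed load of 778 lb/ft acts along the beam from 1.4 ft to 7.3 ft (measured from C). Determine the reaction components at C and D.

C_x = 0, C_y = 413.0 lb, D_y = 6127 lb

Resultant of the distributed load: 778 × 5.9 = 4590.2 lb at 4.35 ft from C.
Taking moments about C: D_y·4.5 − 1050·3.3 − 900·4.6 − (778·5.9)·4.35 = 0 → D_y = 27572.37/4.5 = 6127.19 ≈ 6127 lb.
ΣF_y = 0: C_y + 6127.19 − 1050 − 900 − 778·5.9 = 0 → C_y = 413.0 lb.
ΣF_x = 0: no horizontal applied forces, so C_x = 0.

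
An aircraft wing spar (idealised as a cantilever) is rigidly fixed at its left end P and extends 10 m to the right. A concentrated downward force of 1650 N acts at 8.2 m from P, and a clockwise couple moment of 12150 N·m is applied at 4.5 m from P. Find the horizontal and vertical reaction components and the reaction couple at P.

ΣF_x = 0: P_x = 0.
ΣF_y = 0: P_y − 1650 = 0 → P_y = 1650 N.
ΣM about P: M_P − 1650·8.2 − 12150 = 0 → M_P = 25680 N·m.

P_x = 0, P_y = 1650 N, M_P = 25680 N·m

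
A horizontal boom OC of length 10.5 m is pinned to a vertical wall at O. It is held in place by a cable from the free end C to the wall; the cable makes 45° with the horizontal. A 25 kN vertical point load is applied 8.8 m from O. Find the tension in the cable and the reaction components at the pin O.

ΣM about O: T·sin45°·10.5 − 25·8.8 = 0 → T = 220/(10.5·0.707107) = 29.6311 ≈ 29.63 kN.
ΣF_x = 0: O_x − T·cos45° = 0 → O_x = 29.6311 × 0.707107 = 20.95 kN.
ΣF_y = 0: O_y + T·sin45° − 25 = 0 → O_y = 25 − 29.6311 × 0.707107 = 4.048 kN.

T = 29.63 kN, O_x = 20.95 kN, O_y = 4.048 kN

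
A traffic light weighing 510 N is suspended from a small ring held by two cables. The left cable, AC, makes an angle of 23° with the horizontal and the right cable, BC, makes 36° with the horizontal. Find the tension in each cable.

ΣF_x = 0: −T_AC·cos23° + T_BC·cos36° = 0 → T_BC = 1.13781·T_AC.
ΣF_y = 0: T_AC·sin23° + T_BC·sin36° = 510.
Substitute: T_AC·(0.390731 + 1.13781·0.587785) = 510 → T_AC = 481.351 ≈ 481.4 N.
Then T_BC = 1.13781 × 481.351 = 547.7 N.

T_AC = 481.4 N, T_BC = 547.7 N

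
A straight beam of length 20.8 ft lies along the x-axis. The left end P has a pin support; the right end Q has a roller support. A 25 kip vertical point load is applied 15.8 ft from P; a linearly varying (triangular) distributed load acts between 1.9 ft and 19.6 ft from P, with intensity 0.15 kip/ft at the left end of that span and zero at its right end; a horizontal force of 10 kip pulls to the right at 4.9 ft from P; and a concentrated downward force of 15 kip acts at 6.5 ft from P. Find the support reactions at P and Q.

Resultant of the triangular load: ½ × 0.15 × 17.7 = 1.3275 kip, acting at 7.8 ft from P (one-third of the span from the peak).
Taking moments about P: Q_y·20.8 − 25·15.8 − (½·0.15·17.7)·7.8 − 15·6.5 = 0 → Q_y = 502.8545/20.8 = 24.1757 ≈ 24.18 kip.
ΣF_y = 0: P_y + 24.1757 − 25 − ½·0.15·17.7 − 15 = 0 → P_y = 17.15 kip.
ΣF_x = 0: P_x + 10 = 0 → P_x = -10.00 kip.

P_x = -10.00 kip, P_y = 17.15 kip, Q_y = 24.18 kip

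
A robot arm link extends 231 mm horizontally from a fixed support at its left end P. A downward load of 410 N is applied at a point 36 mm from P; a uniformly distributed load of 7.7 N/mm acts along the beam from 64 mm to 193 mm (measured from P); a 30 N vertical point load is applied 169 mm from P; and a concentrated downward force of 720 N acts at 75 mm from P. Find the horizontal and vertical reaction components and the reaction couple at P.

P_x = 0, P_y = 2153 N, M_P = 201500 N·mm

Resultant of the distributed load: 7.7 × 129 = 993.3 N at 128.5 mm from P.
ΣF_x = 0: P_x = 0.
ΣF_y = 0: P_y − 410 − 7.7·129 − 30 − 720 = 0 → P_y = 2153 N.
ΣM about P: M_P − 410·36 − (7.7·129)·128.5 − 30·169 − 720·75 = 0 → M_P = 201500 N·mm.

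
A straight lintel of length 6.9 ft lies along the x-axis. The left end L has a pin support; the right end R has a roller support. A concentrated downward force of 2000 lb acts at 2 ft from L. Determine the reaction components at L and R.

L_x = 0, L_y = 1420 lb, R_y = 579.7 lb

Taking moments about L: R_y·6.9 − 2000·2 = 0 → R_y = 4000/6.9 = 579.71 ≈ 579.7 lb.
ΣF_y = 0: L_y + 579.71 − 2000 = 0 → L_y = 1420 lb.
ΣF_x = 0: no horizontal applied forces, so L_x = 0.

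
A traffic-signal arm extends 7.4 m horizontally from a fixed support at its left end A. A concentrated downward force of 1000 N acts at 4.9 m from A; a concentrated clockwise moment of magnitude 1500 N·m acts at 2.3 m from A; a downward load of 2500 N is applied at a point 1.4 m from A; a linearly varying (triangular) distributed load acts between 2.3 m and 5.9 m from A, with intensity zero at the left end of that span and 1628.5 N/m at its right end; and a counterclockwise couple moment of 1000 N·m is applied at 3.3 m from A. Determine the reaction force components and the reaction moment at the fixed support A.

Resultant of the triangular load: ½ × 1628.5 × 3.6 = 2931.3 N, acting at 4.7 m from A (one-third of the span from the peak).
ΣF_x = 0: A_x = 0.
ΣF_y = 0: A_y − 1000 − 2500 − ½·1628.5·3.6 = 0 → A_y = 6431 N.
ΣM about A: M_A − 1000·4.9 − 1500 − 2500·1.4 − (½·1628.5·3.6)·4.7 + 1000 = 0 → M_A = 22680 N·m.

A_x = 0, A_y = 6431 N, M_A = 22680 N·m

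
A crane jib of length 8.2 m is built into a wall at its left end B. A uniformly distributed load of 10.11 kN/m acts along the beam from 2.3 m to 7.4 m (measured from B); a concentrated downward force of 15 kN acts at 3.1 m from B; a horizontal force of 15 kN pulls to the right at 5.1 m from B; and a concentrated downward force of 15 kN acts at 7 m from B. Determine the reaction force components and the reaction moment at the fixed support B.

Resultant of the distributed load: 10.11 × 5.1 = 51.561 kN at 4.85 m from B.
ΣF_x = 0: B_x + 15 = 0 → B_x = -15.00 kN.
ΣF_y = 0: B_y − 10.11·5.1 − 15 − 15 = 0 → B_y = 81.56 kN.
ΣM about B: M_B − (10.11·5.1)·4.85 − 15·3.1 − 15·7 = 0 → M_B = 401.6 kN·m.

B_x = -15.00 kN, B_y = 81.56 kN, M_B = 401.6 kN·m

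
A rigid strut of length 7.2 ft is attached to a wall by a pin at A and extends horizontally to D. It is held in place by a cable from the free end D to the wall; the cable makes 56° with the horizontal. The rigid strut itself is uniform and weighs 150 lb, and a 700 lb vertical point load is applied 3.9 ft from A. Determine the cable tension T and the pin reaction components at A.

ΣM about A: T·sin56°·7.2 − 150·3.6 − 700·3.9 = 0 → T = 3270/(7.2·0.829038) = 547.824 ≈ 547.8 lb.
ΣF_x = 0: A_x − T·cos56° = 0 → A_x = 547.824 × 0.559193 = 306.3 lb.
ΣF_y = 0: A_y + T·sin56° − 150 − 700 = 0 → A_y = 850 − 547.824 × 0.829038 = 395.8 lb.

T = 547.8 lb, A_x = 306.3 lb, A_y = 395.8 lb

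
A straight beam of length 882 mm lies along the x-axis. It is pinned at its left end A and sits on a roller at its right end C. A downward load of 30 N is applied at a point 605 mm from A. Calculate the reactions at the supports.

A_x = 0, A_y = 9.422 N, C_y = 20.58 N

ΣM about A: C_y·882 − 30·605 = 0 → C_y = 18150/882 = 20.5782 ≈ 20.58 N.
ΣF_y = 0: A_y + 20.5782 − 30 = 0 → A_y = 9.422 N.
ΣF_x = 0: no horizontal applied forces, so A_x = 0.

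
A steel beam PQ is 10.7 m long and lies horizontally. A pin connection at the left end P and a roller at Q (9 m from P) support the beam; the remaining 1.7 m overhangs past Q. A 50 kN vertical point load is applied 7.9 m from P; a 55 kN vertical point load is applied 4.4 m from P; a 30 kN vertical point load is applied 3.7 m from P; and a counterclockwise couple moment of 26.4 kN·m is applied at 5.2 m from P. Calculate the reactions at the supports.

P_x = 0, P_y = 54.82 kN, Q_y = 80.18 kN

ΣM about P: Q_y·9 − 50·7.9 − 55·4.4 − 30·3.7 + 26.4 = 0 → Q_y = 721.6/9 = 80.1778 ≈ 80.18 kN.
ΣF_y = 0: P_y + 80.1778 − 50 − 55 − 30 = 0 → P_y = 54.82 kN.
ΣF_x = 0: no horizontal applied forces, so P_x = 0.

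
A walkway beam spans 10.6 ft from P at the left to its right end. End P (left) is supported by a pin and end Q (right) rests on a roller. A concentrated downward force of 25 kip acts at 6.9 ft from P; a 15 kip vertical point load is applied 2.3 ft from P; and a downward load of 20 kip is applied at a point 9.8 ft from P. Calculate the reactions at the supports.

Taking moments about P: Q_y·10.6 − 25·6.9 − 15·2.3 − 20·9.8 = 0 → Q_y = 403/10.6 = 38.0189 ≈ 38.02 kip.
ΣF_y = 0: P_y + 38.0189 − 25 − 15 − 20 = 0 → P_y = 21.98 kip.
ΣF_x = 0: no horizontal applied forces, so P_x = 0.

P_x = 0, P_y = 21.98 kip, Q_y = 38.02 kip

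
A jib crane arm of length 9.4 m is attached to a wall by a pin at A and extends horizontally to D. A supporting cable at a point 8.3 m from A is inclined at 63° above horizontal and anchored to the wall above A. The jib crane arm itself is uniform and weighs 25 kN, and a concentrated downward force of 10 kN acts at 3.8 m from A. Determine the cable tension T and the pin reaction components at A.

T = 21.03 kN, A_x = 9.546 kN, A_y = 16.27 kN

ΣM about A: T·sin63°·8.3 − 25·4.7 − 10·3.8 = 0 → T = 155.5/(8.3·0.891007) = 21.0267 ≈ 21.03 kN.
ΣF_x = 0: A_x − T·cos63° = 0 → A_x = 21.0267 × 0.45399 = 9.546 kN.
ΣF_y = 0: A_y + T·sin63° − 25 − 10 = 0 → A_y = 35 − 21.0267 × 0.891007 = 16.27 kN.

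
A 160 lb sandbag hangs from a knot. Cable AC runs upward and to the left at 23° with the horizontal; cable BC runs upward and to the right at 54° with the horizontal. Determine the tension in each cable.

T_AC = 96.52 lb, T_BC = 151.2 lb

ΣF_x = 0: −T_AC·cos23° + T_BC·cos54° = 0 → T_BC = 1.56606·T_AC.
ΣF_y = 0: T_AC·sin23° + T_BC·sin54° = 160.
Substitute: T_AC·(0.390731 + 1.56606·0.809017) = 160 → T_AC = 96.5193 ≈ 96.52 lb.
Then T_BC = 1.56606 × 96.5193 = 151.2 lb.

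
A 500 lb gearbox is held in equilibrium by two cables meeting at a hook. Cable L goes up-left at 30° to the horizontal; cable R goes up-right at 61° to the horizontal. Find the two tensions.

T_L = 242.4 lb, T_R = 433.1 lb

ΣF_x = 0: −T_L·cos30° + T_R·cos61° = 0 → T_R = 1.78632·T_L.
ΣF_y = 0: T_L·sin30° + T_R·sin61° = 500.
Substitute: T_L·(0.5 + 1.78632·0.87462) = 500 → T_L = 242.442 ≈ 242.4 lb.
Then T_R = 1.78632 × 242.442 = 433.1 lb.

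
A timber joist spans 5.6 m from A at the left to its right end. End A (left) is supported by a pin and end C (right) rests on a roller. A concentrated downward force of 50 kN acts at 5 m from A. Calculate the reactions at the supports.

Taking moments about A: C_y·5.6 − 50·5 = 0 → C_y = 250/5.6 = 44.6429 ≈ 44.64 kN.
ΣF_y = 0: A_y + 44.6429 − 50 = 0 → A_y = 5.357 kN.
ΣF_x = 0: no horizontal applied forces, so A_x = 0.

A_x = 0, A_y = 5.357 kN, C_y = 44.64 kN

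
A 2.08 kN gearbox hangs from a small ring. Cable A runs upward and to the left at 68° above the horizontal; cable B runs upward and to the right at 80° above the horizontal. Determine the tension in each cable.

T_A = 0.6816 kN, T_B = 1.470 kN

ΣF_x = 0: −T_A·cos68° + T_B·cos80° = 0 → T_B = 2.15727·T_A.
ΣF_y = 0: T_A·sin68° + T_B·sin80° = 2.08.
Substitute: T_A·(0.927184 + 2.15727·0.984808) = 2.08 → T_A = 0.681592 ≈ 0.6816 kN.
Then T_B = 2.15727 × 0.681592 = 1.470 kN.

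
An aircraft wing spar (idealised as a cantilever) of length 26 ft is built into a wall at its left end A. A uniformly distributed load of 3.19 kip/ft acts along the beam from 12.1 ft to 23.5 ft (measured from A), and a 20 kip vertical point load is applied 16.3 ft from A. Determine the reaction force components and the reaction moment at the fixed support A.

Resultant of the distributed load: 3.19 × 11.4 = 36.366 kip at 17.8 ft from A.
ΣF_x = 0: A_x = 0.
ΣF_y = 0: A_y − 3.19·11.4 − 20 = 0 → A_y = 56.37 kip.
ΣM about A: M_A − (3.19·11.4)·17.8 − 20·16.3 = 0 → M_A = 973.3 kip·ft.

A_x = 0, A_y = 56.37 kip, M_A = 973.3 kip·ft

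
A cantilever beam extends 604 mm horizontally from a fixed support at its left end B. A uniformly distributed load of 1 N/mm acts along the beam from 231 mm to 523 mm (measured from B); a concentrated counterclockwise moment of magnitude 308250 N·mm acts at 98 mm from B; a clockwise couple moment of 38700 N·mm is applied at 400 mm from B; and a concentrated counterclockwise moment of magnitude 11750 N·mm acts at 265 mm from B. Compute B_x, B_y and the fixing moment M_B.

B_x = 0, B_y = 292.0 N, M_B = -171200 N·mm

Resultant of the distributed load: 1 × 292 = 292 N at 377 mm from B.
ΣF_x = 0: B_x = 0.
ΣF_y = 0: B_y − 1·292 = 0 → B_y = 292.0 N.
ΣM about B: M_B − (1·292)·377 + 308250 − 38700 + 11750 = 0 → M_B = -171200 N·mm.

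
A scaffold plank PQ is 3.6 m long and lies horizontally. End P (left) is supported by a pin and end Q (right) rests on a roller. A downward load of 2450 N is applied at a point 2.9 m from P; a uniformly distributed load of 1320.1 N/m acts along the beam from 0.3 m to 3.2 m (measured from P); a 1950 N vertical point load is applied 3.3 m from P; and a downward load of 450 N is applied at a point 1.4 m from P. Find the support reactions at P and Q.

P_x = 0, P_y = 2881 N, Q_y = 5797 N

Resultant of the distributed load: 1320.1 × 2.9 = 3828.29 N at 1.75 m from P.
Moments about P: Q_y·3.6 − 2450·2.9 − (1320.1·2.9)·1.75 − 1950·3.3 − 450·1.4 = 0 → Q_y = 20869.5075/3.6 = 5797.09 ≈ 5797 N.
ΣF_y = 0: P_y + 5797.09 − 2450 − 1320.1·2.9 − 1950 − 450 = 0 → P_y = 2881 N.
ΣF_x = 0: no horizontal applied forces, so P_x = 0.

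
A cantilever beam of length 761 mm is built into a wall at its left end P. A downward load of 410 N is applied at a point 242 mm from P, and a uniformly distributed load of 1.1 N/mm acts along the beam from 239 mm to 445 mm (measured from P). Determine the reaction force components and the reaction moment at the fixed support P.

P_x = 0, P_y = 636.6 N, M_P = 176700 N·mm

Resultant of the distributed load: 1.1 × 206 = 226.6 N at 342 mm from P.
ΣF_x = 0: P_x = 0.
ΣF_y = 0: P_y − 410 − 1.1·206 = 0 → P_y = 636.6 N.
ΣM about P: M_P − 410·242 − (1.1·206)·342 = 0 → M_P = 176700 N·mm.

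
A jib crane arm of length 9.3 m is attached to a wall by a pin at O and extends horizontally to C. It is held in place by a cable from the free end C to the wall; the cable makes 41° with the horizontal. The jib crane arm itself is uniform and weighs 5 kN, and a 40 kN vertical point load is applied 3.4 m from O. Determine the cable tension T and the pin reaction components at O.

ΣM about O: T·sin41°·9.3 − 5·4.65 − 40·3.4 = 0 → T = 159.25/(9.3·0.656059) = 26.1008 ≈ 26.10 kN.
ΣF_x = 0: O_x − T·cos41° = 0 → O_x = 26.1008 × 0.75471 = 19.70 kN.
ΣF_y = 0: O_y + T·sin41° − 5 − 40 = 0 → O_y = 45 − 26.1008 × 0.656059 = 27.88 kN.

T = 26.10 kN, O_x = 19.70 kN, O_y = 27.88 kN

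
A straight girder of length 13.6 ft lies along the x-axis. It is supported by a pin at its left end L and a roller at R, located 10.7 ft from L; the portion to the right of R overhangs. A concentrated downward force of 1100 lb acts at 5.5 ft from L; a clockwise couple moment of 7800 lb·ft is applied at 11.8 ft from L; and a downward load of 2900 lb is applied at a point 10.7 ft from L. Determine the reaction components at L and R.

L_x = 0, L_y = -194.4 lb, R_y = 4194 lb

ΣM about L: R_y·10.7 − 1100·5.5 − 7800 − 2900·10.7 = 0 → R_y = 44880/10.7 = 4194.39 ≈ 4194 lb.
ΣF_y = 0: L_y + 4194.39 − 1100 − 2900 = 0 → L_y = -194.4 lb.
ΣF_x = 0: no horizontal applied forces, so L_x = 0.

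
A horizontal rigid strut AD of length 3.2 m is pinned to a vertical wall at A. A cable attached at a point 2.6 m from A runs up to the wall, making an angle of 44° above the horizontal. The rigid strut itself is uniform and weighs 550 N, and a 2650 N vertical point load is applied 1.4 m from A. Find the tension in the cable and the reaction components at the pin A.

ΣM about A: T·sin44°·2.6 − 550·1.6 − 2650·1.4 = 0 → T = 4590/(2.6·0.694658) = 2541.37 ≈ 2541 N.
ΣF_x = 0: A_x − T·cos44° = 0 → A_x = 2541.37 × 0.71934 = 1828 N.
ΣF_y = 0: A_y + T·sin44° − 550 − 2650 = 0 → A_y = 3200 − 2541.37 × 0.694658 = 1435 N.

T = 2541 N, A_x = 1828 N, A_y = 1435 N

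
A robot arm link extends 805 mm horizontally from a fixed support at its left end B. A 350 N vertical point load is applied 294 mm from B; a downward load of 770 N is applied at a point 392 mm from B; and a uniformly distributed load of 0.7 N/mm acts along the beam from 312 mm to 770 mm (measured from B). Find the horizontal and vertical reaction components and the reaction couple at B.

B_x = 0, B_y = 1441 N, M_B = 578200 N·mm

Resultant of the distributed load: 0.7 × 458 = 320.6 N at 541 mm from B.
ΣF_x = 0: B_x = 0.
ΣF_y = 0: B_y − 350 − 770 − 0.7·458 = 0 → B_y = 1441 N.
ΣM about B: M_B − 350·294 − 770·392 − (0.7·458)·541 = 0 → M_B = 578200 N·mm.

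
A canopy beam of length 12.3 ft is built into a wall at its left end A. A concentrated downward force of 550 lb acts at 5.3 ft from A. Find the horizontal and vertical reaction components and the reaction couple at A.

ΣF_x = 0: A_x = 0.
ΣF_y = 0: A_y − 550 = 0 → A_y = 550.0 lb.
ΣM about A: M_A − 550·5.3 = 0 → M_A = 2915 lb·ft.

A_x = 0, A_y = 550.0 lb, M_A = 2915 lb·ft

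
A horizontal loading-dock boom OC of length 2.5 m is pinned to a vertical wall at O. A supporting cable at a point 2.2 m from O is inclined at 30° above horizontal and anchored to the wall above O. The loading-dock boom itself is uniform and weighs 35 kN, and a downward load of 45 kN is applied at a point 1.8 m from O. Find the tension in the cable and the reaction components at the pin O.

T = 113.4 kN, O_x = 98.22 kN, O_y = 23.30 kN

ΣM about O: T·sin30°·2.2 − 35·1.25 − 45·1.8 = 0 → T = 124.75/(2.2·0.5) = 113.409 ≈ 113.4 kN.
ΣF_x = 0: O_x − T·cos30° = 0 → O_x = 113.409 × 0.866025 = 98.22 kN.
ΣF_y = 0: O_y + T·sin30° − 35 − 45 = 0 → O_y = 80 − 113.409 × 0.5 = 23.30 kN.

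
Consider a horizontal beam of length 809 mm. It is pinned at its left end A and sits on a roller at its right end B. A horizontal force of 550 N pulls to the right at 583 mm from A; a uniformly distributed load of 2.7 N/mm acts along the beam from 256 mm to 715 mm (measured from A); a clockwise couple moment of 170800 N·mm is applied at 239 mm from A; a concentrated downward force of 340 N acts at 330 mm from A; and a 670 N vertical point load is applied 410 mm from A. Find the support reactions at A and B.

Resultant of the distributed load: 2.7 × 459 = 1239.3 N at 485.5 mm from A.
ΣM about A: B_y·809 − (2.7·459)·485.5 − 170800 − 340·330 − 670·410 = 0 → B_y = 1159380.15/809 = 1433.1 ≈ 1433 N.
ΣF_y = 0: A_y + 1433.1 − 2.7·459 − 340 − 670 = 0 → A_y = 816.2 N.
ΣF_x = 0: A_x + 550 = 0 → A_x = -550.0 N.

A_x = -550.0 N, A_y = 816.2 N, B_y = 1433 N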